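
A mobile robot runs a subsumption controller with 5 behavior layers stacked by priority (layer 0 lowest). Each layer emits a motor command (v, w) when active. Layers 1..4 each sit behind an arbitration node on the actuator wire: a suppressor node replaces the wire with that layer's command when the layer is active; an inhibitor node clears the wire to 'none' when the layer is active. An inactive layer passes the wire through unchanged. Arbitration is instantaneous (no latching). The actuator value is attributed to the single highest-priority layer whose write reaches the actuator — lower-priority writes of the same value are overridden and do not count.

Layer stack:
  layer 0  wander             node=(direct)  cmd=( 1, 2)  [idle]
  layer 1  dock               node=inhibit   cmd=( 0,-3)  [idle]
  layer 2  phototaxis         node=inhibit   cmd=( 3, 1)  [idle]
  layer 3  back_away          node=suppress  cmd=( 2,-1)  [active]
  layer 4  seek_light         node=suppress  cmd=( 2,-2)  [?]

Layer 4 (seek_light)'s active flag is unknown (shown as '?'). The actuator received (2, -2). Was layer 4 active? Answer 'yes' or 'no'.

yes

If layer 4 is active=yes:
  actuator would be (2, -2)
If layer 4 is active=no:
  actuator would be (2, -1)
Observed (2, -2), so layer 4 was active.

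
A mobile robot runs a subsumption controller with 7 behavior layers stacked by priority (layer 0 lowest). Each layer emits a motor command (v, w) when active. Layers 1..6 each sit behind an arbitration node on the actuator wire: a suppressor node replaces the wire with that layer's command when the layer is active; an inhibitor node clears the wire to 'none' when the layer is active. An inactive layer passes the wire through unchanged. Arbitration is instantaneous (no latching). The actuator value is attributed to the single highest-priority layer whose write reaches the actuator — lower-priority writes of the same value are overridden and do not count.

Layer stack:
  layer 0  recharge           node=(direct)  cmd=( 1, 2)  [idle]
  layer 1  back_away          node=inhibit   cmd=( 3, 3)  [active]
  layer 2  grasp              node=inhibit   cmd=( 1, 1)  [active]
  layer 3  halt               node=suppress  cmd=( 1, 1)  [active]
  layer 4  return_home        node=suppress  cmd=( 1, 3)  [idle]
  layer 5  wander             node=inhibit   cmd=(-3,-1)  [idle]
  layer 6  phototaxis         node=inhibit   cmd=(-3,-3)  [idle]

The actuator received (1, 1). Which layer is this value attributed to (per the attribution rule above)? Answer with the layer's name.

[0] recharge off; wire := none
[1] back_away on (inhibit); wire := none
[2] grasp on (inhibit); wire := none
[3] halt on (suppress); wire := (1, 1)
[4] return_home off; pass (1, 1)
[5] wander off; pass (1, 1)
[6] phototaxis off; pass (1, 1)
output (1, 1)
last writer: layer 3 = halt

halt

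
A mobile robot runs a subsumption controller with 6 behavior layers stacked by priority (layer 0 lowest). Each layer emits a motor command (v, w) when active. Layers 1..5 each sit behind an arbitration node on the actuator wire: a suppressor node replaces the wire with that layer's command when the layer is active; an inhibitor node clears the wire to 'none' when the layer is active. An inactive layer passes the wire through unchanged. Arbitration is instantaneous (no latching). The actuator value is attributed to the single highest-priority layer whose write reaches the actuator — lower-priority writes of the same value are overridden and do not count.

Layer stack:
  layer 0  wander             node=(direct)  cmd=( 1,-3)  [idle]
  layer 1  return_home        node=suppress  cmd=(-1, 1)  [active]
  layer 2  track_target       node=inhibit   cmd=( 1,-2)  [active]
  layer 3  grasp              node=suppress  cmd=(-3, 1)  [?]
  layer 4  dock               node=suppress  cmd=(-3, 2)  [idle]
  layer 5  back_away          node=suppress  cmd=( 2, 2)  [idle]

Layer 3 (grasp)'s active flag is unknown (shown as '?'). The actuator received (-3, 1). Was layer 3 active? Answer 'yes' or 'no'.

yes

If layer 3 is active=yes:
  actuator would be (-3, 1)
If layer 3 is active=no:
  actuator would be none
Observed (-3, 1), so layer 3 was active.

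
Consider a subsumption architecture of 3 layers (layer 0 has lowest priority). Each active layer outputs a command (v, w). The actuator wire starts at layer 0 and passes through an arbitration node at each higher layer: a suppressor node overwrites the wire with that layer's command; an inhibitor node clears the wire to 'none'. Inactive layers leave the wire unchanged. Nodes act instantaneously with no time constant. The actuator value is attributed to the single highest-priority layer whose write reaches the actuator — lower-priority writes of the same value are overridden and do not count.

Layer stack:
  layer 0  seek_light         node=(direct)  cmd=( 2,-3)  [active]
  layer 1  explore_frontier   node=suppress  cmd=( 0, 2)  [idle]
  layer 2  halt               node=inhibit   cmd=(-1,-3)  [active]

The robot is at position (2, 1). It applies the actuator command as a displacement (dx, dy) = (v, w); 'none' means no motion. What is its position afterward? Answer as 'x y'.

2 1

layer 0 (seek_light) active — direct: (2, -3)
layer 1 (explore_frontier) idle — unchanged: (2, -3)
layer 2 (halt) active — inhibits: none
→ actuator none
position: (2, 1) + none = (2, 1)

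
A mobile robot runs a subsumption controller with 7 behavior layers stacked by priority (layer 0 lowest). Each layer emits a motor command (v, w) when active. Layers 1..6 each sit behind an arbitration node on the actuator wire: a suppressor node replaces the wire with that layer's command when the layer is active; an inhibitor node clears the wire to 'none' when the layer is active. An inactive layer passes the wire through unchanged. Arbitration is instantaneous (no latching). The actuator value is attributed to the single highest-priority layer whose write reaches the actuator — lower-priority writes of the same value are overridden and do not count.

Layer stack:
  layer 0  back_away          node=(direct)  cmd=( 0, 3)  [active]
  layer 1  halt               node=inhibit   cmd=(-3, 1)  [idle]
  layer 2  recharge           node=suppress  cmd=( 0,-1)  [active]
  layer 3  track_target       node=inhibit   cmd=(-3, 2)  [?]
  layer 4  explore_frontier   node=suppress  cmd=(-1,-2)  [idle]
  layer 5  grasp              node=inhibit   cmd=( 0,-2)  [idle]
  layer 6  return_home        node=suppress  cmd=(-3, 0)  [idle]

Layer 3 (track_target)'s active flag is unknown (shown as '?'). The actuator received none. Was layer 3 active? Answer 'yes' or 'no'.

yes

If layer 3 is active=yes:
  actuator would be none
If layer 3 is active=no:
  actuator would be (0, -1)
Observed none, so layer 3 was active.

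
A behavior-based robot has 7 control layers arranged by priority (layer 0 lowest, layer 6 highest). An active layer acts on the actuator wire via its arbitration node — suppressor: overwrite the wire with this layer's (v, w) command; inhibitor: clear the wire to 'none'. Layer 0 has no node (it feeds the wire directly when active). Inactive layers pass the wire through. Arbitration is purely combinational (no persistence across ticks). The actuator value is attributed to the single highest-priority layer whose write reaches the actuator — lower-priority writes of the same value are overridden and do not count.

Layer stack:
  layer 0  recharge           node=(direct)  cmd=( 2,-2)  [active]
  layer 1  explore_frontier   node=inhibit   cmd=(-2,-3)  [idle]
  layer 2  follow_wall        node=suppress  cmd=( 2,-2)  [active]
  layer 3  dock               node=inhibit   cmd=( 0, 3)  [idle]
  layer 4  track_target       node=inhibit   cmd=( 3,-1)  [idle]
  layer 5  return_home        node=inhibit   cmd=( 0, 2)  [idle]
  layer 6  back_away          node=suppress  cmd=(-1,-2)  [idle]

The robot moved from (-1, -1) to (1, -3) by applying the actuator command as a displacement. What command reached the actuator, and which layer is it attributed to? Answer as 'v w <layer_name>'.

displacement = (1, -3) − (-1, -1) = (2, -2)
[0] recharge on; wire := (2, -2)
[1] explore_frontier off; pass (2, -2)
[2] follow_wall on (suppress); wire := (2, -2)
[3] dock off; pass (2, -2)
[4] track_target off; pass (2, -2)
[5] return_home off; pass (2, -2)
[6] back_away off; pass (2, -2)
output (2, -2) — from layer 2 (follow_wall)

2 -2 follow_wall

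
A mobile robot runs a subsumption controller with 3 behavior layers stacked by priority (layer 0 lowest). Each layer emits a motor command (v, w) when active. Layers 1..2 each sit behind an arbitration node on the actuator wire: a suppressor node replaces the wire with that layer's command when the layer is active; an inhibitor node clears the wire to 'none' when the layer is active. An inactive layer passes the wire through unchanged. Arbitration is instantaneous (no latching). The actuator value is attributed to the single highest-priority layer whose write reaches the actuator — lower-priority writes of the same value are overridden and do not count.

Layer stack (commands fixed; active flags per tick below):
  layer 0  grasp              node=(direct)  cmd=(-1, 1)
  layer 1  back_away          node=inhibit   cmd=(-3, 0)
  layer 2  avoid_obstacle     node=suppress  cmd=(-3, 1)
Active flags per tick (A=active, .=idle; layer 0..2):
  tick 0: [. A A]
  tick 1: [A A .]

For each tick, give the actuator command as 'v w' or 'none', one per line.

tick 0:
  [0] grasp off; wire := none
  [1] back_away on (inhibit); wire := none
  [2] avoid_obstacle on (suppress); wire := (-3, 1)
  output (-3, 1)
tick 1:
  [0] grasp on; wire := (-1, 1)
  [1] back_away on (inhibit); wire := none
  [2] avoid_obstacle off; pass none
  output none

-3 1
none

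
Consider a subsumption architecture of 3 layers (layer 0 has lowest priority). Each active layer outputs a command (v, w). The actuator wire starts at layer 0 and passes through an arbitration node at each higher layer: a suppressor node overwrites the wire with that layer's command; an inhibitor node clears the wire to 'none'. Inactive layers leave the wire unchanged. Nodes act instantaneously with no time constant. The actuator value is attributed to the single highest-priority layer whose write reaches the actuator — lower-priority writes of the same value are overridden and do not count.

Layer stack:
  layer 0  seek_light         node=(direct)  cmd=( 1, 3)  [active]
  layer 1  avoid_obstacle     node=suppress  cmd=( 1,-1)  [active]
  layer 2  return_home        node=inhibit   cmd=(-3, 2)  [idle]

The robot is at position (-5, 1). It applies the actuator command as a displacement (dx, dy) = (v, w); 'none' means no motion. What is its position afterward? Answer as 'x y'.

[0] seek_light on; wire := (1, 3)
[1] avoid_obstacle on (suppress); wire := (1, -1)
[2] return_home off; pass (1, -1)
output (1, -1)
position: (-5, 1) + (1, -1) = (-4, 0)

-4 0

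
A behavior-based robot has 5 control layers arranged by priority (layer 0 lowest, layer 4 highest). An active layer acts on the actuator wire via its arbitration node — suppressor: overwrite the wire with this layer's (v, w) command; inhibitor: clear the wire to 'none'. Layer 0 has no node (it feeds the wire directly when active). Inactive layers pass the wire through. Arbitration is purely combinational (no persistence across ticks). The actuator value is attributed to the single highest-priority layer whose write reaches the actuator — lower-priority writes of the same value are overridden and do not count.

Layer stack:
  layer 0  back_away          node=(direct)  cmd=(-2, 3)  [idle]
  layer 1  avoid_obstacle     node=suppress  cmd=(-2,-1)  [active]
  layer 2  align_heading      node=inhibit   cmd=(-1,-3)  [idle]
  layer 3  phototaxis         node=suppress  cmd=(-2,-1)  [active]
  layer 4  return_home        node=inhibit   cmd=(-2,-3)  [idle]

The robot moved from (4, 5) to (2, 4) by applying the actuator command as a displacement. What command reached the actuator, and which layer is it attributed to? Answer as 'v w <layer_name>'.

-2 -1 phototaxis

displacement = (2, 4) − (4, 5) = (-2, -1)
layer 0 (back_away) idle — none
layer 1 (avoid_obstacle) active — suppresses: (-2, -1)
layer 2 (align_heading) idle — unchanged: (-2, -1)
layer 3 (phototaxis) active — suppresses: (-2, -1)
layer 4 (return_home) idle — unchanged: (-2, -1)
→ actuator (-2, -1) — from layer 3 (phototaxis)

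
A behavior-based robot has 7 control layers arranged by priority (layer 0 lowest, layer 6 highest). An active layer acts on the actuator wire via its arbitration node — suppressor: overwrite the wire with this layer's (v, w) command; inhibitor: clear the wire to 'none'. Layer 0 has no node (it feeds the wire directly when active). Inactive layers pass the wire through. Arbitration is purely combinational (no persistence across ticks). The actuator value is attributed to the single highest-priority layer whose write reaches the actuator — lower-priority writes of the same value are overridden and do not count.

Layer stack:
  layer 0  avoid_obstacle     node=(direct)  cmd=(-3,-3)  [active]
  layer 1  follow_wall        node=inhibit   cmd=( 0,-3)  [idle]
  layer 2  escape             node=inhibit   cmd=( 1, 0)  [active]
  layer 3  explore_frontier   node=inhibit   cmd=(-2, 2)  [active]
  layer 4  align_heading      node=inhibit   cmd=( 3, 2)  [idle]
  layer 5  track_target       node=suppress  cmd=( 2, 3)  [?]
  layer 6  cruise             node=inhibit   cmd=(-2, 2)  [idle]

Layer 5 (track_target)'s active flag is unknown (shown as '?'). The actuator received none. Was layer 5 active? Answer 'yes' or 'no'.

If layer 5 is active=yes:
  actuator would be (2, 3)
If layer 5 is active=no:
  actuator would be none
Observed none, so layer 5 was idle.

no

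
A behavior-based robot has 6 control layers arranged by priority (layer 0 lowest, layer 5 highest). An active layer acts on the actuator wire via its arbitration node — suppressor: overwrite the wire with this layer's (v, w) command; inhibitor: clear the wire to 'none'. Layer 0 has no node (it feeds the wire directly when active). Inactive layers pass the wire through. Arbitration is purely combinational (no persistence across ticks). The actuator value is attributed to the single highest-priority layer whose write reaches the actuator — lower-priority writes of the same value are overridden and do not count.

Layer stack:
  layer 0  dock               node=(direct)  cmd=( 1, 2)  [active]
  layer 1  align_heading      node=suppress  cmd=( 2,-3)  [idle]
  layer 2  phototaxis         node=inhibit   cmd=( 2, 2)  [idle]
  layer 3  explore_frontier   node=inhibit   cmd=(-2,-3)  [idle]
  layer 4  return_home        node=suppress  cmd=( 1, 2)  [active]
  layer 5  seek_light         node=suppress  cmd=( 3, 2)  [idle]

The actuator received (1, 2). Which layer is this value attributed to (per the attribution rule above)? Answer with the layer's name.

return_home

layer 0 (dock) active — direct: (1, 2)
layer 1 (align_heading) idle — unchanged: (1, 2)
layer 2 (phototaxis) idle — unchanged: (1, 2)
layer 3 (explore_frontier) idle — unchanged: (1, 2)
layer 4 (return_home) active — suppresses: (1, 2)
layer 5 (seek_light) idle — unchanged: (1, 2)
→ actuator (1, 2)
last writer: layer 4 = return_home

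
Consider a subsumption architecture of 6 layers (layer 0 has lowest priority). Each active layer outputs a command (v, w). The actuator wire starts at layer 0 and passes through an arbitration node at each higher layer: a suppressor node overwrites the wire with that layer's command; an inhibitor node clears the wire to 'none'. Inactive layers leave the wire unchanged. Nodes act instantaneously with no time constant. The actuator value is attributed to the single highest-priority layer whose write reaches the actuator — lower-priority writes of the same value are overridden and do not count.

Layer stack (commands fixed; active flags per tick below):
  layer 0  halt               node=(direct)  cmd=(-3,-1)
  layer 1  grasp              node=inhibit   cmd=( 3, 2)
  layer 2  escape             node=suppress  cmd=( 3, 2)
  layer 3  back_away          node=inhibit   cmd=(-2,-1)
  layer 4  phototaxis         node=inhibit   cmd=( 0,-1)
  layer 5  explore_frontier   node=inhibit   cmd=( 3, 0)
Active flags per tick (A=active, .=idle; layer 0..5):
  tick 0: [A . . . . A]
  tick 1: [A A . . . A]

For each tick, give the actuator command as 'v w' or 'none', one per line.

tick 0:
  layer 0 (halt) active — direct: (-3, -1)
  layer 1 (grasp) idle — unchanged: (-3, -1)
  layer 2 (escape) idle — unchanged: (-3, -1)
  layer 3 (back_away) idle — unchanged: (-3, -1)
  layer 4 (phototaxis) idle — unchanged: (-3, -1)
  layer 5 (explore_frontier) active — inhibits: none
  → actuator none
tick 1:
  layer 0 (halt) active — direct: (-3, -1)
  layer 1 (grasp) active — inhibits: none
  layer 2 (escape) idle — unchanged: none
  layer 3 (back_away) idle — unchanged: none
  layer 4 (phototaxis) idle — unchanged: none
  layer 5 (explore_frontier) active — inhibits: none
  → actuator none

none
none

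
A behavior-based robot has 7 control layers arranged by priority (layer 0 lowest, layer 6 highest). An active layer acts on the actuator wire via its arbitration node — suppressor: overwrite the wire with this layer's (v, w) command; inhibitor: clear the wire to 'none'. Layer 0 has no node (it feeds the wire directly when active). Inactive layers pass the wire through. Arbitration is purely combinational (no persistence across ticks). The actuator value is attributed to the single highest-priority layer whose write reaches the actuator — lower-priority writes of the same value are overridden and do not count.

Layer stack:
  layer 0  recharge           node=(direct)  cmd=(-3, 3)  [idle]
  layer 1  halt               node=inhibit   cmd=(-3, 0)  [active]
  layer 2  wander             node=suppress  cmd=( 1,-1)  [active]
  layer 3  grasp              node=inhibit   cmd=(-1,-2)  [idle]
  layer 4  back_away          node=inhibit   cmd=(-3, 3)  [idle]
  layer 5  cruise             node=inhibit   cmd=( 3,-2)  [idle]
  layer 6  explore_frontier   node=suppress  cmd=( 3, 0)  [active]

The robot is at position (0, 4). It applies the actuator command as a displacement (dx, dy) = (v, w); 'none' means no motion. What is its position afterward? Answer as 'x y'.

[0] recharge off; wire := none
[1] halt on (inhibit); wire := none
[2] wander on (suppress); wire := (1, -1)
[3] grasp off; pass (1, -1)
[4] back_away off; pass (1, -1)
[5] cruise off; pass (1, -1)
[6] explore_frontier on (suppress); wire := (3, 0)
output (3, 0)
position: (0, 4) + (3, 0) = (3, 4)

3 4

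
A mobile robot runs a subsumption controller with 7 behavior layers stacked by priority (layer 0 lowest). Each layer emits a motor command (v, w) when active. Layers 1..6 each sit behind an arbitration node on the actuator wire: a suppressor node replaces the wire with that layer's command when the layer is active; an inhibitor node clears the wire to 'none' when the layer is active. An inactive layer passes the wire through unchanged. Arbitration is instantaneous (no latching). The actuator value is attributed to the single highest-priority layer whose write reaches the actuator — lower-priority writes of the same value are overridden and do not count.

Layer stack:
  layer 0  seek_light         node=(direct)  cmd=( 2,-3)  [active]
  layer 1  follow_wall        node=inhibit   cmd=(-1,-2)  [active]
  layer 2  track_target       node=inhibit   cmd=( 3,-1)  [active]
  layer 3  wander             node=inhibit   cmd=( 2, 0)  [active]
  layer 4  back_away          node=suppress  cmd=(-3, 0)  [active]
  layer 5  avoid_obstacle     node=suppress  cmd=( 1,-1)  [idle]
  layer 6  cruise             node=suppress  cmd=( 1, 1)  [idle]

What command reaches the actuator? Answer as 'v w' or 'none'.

-3 0

layer 0 (seek_light) active — direct: (2, -3)
layer 1 (follow_wall) active — inhibits: none
layer 2 (track_target) active — inhibits: none
layer 3 (wander) active — inhibits: none
layer 4 (back_away) active — suppresses: (-3, 0)
layer 5 (avoid_obstacle) idle — unchanged: (-3, 0)
layer 6 (cruise) idle — unchanged: (-3, 0)
→ actuator (-3, 0)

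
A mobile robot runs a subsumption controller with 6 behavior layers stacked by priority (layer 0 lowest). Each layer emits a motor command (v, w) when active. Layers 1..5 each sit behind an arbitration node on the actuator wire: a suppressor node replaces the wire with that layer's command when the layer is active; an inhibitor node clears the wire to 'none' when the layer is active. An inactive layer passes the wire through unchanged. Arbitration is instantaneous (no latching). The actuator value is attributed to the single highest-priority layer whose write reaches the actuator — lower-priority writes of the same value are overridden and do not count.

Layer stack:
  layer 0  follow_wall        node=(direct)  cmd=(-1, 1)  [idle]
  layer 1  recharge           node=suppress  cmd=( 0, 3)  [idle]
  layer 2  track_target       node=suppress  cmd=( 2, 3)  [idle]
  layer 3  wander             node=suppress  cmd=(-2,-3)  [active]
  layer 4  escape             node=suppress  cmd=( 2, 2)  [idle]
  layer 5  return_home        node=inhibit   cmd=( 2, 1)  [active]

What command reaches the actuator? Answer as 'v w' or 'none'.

L0 follow_wall: idle → wire = none
L1 recharge: idle → wire stays none
L2 track_target: idle → wire stays none
L3 wander: active, suppressor → wire = (-2, -3)
L4 escape: idle → wire stays (-2, -3)
L5 return_home: active, inhibitor → wire = none
actuator = none

none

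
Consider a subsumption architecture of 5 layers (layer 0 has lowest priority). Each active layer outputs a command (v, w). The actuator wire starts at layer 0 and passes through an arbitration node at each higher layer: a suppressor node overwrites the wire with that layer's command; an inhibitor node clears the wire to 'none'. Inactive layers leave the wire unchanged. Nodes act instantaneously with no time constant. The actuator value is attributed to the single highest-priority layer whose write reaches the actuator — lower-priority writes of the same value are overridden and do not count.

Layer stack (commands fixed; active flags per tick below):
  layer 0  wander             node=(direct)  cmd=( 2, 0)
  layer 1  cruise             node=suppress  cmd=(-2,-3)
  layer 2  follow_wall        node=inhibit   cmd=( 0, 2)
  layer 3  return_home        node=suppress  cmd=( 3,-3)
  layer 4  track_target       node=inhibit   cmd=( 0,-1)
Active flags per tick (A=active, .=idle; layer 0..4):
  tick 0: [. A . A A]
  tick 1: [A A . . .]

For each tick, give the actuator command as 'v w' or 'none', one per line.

tick 0:
  layer 0 (wander) idle — none
  layer 1 (cruise) active — suppresses: (-2, -3)
  layer 2 (follow_wall) idle — unchanged: (-2, -3)
  layer 3 (return_home) active — suppresses: (3, -3)
  layer 4 (track_target) active — inhibits: none
  → actuator none
tick 1:
  layer 0 (wander) active — direct: (2, 0)
  layer 1 (cruise) active — suppresses: (-2, -3)
  layer 2 (follow_wall) idle — unchanged: (-2, -3)
  layer 3 (return_home) idle — unchanged: (-2, -3)
  layer 4 (track_target) idle — unchanged: (-2, -3)
  → actuator (-2, -3)

none
-2 -3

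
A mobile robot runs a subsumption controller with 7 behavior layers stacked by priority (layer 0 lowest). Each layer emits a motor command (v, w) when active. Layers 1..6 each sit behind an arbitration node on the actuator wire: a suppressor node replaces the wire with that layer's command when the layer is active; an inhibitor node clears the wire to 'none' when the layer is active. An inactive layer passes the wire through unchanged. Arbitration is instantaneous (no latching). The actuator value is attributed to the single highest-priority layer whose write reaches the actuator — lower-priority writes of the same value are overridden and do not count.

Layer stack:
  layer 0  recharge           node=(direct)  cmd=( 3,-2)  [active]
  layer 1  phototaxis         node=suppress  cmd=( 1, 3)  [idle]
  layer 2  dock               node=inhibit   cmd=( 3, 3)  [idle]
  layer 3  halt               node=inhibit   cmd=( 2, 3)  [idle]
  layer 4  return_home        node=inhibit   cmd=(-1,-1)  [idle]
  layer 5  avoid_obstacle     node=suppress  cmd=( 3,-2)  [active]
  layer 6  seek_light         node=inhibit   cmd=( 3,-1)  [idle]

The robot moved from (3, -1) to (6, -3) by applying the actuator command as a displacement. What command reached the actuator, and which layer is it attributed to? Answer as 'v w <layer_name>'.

displacement = (6, -3) − (3, -1) = (3, -2)
layer 0 (recharge) active — direct: (3, -2)
layer 1 (phototaxis) idle — unchanged: (3, -2)
layer 2 (dock) idle — unchanged: (3, -2)
layer 3 (halt) idle — unchanged: (3, -2)
layer 4 (return_home) idle — unchanged: (3, -2)
layer 5 (avoid_obstacle) active — suppresses: (3, -2)
layer 6 (seek_light) idle — unchanged: (3, -2)
→ actuator (3, -2) — from layer 5 (avoid_obstacle)

3 -2 avoid_obstacle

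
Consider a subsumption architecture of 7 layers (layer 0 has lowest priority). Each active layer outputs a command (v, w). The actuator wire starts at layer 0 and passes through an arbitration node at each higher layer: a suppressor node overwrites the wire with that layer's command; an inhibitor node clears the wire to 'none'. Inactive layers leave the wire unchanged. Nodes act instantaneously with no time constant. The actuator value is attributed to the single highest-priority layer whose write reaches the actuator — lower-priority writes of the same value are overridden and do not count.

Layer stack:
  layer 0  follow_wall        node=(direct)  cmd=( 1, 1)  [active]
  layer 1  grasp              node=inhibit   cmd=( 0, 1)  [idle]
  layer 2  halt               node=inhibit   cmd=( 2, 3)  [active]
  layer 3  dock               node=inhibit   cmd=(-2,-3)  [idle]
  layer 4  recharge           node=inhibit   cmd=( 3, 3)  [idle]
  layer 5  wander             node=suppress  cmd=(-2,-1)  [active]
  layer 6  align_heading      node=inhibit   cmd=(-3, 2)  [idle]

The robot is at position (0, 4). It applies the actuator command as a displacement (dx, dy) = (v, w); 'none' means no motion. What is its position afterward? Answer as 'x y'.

layer 0 (follow_wall) active — direct: (1, 1)
layer 1 (grasp) idle — unchanged: (1, 1)
layer 2 (halt) active — inhibits: none
layer 3 (dock) idle — unchanged: none
layer 4 (recharge) idle — unchanged: none
layer 5 (wander) active — suppresses: (-2, -1)
layer 6 (align_heading) idle — unchanged: (-2, -1)
→ actuator (-2, -1)
position: (0, 4) + (-2, -1) = (-2, 3)

-2 3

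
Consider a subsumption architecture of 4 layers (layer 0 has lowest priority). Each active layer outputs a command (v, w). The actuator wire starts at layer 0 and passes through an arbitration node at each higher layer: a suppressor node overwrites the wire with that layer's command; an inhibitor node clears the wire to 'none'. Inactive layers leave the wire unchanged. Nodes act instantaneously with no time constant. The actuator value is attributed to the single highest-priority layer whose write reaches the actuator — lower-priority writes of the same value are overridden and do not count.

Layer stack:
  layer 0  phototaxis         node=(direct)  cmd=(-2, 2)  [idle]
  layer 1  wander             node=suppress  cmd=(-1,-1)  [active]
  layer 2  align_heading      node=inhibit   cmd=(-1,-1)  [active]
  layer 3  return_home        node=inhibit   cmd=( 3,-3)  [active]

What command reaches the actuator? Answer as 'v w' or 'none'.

L0 phototaxis: idle → wire = none
L1 wander: active, suppressor → wire = (-1, -1)
L2 align_heading: active, inhibitor → wire = none
L3 return_home: active, inhibitor → wire = none
actuator = none

none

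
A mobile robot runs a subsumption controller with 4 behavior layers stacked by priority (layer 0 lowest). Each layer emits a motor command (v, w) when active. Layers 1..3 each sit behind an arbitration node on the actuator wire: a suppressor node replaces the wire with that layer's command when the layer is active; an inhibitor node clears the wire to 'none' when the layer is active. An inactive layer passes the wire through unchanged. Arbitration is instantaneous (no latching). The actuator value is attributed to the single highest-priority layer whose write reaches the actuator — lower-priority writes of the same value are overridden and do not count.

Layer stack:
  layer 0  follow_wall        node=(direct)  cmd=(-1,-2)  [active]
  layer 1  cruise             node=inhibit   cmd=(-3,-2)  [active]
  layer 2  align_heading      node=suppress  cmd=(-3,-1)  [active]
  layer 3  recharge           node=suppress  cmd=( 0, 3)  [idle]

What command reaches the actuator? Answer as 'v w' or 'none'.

-3 -1

layer 0 (follow_wall) active — direct: (-1, -2)
layer 1 (cruise) active — inhibits: none
layer 2 (align_heading) active — suppresses: (-3, -1)
layer 3 (recharge) idle — unchanged: (-3, -1)
→ actuator (-3, -1)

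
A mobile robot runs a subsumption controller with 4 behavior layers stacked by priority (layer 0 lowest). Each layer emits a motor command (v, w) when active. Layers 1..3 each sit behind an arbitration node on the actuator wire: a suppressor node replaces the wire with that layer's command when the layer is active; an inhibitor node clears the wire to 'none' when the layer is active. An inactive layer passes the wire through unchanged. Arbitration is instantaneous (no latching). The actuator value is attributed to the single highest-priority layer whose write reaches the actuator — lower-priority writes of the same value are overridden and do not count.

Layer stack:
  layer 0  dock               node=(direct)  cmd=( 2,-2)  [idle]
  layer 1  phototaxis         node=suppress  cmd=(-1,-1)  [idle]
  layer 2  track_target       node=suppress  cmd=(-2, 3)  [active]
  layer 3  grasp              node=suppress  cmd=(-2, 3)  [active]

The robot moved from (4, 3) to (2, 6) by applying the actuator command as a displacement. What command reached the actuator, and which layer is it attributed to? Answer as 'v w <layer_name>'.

-2 3 grasp

displacement = (2, 6) − (4, 3) = (-2, 3)
layer 0 (dock) idle — none
layer 1 (phototaxis) idle — unchanged: none
layer 2 (track_target) active — suppresses: (-2, 3)
layer 3 (grasp) active — suppresses: (-2, 3)
→ actuator (-2, 3) — from layer 3 (grasp)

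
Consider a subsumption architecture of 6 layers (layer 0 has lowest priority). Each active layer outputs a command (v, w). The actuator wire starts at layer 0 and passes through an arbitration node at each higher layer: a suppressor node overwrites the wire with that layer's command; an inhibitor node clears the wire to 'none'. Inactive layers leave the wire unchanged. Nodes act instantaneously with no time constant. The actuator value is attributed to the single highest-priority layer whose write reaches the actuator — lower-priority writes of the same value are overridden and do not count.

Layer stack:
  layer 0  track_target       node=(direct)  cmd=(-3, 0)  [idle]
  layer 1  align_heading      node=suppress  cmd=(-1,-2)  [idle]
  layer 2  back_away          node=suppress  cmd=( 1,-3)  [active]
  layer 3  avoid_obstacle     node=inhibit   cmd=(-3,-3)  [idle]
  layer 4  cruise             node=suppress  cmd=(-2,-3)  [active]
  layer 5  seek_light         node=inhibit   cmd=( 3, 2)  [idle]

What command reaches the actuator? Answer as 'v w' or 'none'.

-2 -3

layer 0 (track_target) idle — none
layer 1 (align_heading) idle — unchanged: none
layer 2 (back_away) active — suppresses: (1, -3)
layer 3 (avoid_obstacle) idle — unchanged: (1, -3)
layer 4 (cruise) active — suppresses: (-2, -3)
layer 5 (seek_light) idle — unchanged: (-2, -3)
→ actuator (-2, -3)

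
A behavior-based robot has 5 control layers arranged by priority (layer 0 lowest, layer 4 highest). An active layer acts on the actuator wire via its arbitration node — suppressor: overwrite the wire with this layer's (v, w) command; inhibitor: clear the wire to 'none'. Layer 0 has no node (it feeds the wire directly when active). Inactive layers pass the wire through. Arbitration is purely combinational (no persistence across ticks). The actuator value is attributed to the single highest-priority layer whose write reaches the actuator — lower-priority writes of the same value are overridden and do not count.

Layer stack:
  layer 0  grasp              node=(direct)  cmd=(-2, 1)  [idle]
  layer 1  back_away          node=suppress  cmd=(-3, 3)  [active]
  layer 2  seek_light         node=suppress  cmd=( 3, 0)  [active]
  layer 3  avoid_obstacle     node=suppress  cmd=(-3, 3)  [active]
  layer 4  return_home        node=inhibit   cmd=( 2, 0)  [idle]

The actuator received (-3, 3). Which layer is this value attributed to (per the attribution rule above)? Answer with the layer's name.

avoid_obstacle

layer 0 (grasp) idle — none
layer 1 (back_away) active — suppresses: (-3, 3)
layer 2 (seek_light) active — suppresses: (3, 0)
layer 3 (avoid_obstacle) active — suppresses: (-3, 3)
layer 4 (return_home) idle — unchanged: (-3, 3)
→ actuator (-3, 3)
last writer: layer 3 = avoid_obstacle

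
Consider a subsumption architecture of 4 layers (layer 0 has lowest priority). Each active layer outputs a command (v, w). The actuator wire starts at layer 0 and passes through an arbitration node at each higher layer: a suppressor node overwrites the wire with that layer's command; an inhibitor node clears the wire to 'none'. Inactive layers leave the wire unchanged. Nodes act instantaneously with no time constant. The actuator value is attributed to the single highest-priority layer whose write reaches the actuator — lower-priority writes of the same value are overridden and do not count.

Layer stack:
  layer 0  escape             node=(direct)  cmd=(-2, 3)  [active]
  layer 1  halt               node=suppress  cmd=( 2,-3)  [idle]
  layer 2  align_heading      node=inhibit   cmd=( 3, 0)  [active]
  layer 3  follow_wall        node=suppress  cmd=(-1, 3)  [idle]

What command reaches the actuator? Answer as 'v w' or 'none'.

[0] escape on; wire := (-2, 3)
[1] halt off; pass (-2, 3)
[2] align_heading on (inhibit); wire := none
[3] follow_wall off; pass none
output none

none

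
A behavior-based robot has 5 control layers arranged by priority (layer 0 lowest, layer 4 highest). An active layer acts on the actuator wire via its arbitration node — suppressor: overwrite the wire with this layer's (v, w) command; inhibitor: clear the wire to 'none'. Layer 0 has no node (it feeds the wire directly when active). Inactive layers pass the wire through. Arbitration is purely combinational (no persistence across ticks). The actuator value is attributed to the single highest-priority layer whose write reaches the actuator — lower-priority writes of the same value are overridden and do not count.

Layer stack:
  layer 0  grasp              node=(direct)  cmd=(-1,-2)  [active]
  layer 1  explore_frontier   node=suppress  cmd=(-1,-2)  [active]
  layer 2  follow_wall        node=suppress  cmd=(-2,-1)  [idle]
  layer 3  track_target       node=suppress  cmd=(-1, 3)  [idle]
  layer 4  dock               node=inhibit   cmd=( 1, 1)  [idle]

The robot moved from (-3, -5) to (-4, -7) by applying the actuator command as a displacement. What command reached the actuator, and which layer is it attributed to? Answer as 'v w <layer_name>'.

-1 -2 explore_frontier

displacement = (-4, -7) − (-3, -5) = (-1, -2)
L0 grasp: active, feeds wire = (-1, -2)
L1 explore_frontier: active, suppressor → wire = (-1, -2)
L2 follow_wall: idle → wire stays (-1, -2)
L3 track_target: idle → wire stays (-1, -2)
L4 dock: idle → wire stays (-1, -2)
actuator = (-1, -2) — from layer 1 (explore_frontier)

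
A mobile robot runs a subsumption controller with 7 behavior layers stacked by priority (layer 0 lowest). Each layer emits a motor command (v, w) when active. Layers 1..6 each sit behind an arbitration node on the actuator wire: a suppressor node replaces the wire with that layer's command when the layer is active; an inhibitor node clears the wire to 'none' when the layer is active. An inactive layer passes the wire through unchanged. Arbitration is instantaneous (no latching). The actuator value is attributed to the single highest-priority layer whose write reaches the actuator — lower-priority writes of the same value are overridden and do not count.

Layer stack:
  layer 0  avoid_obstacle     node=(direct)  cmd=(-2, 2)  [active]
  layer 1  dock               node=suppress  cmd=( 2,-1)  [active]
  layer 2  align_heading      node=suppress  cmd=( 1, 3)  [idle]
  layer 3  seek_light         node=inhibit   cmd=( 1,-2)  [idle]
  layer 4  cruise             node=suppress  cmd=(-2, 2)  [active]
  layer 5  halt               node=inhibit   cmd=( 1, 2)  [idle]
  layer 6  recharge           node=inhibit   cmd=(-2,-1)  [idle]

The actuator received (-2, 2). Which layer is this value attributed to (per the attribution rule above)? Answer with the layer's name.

cruise

L0 avoid_obstacle: active, feeds wire = (-2, 2)
L1 dock: active, suppressor → wire = (2, -1)
L2 align_heading: idle → wire stays (2, -1)
L3 seek_light: idle → wire stays (2, -1)
L4 cruise: active, suppressor → wire = (-2, 2)
L5 halt: idle → wire stays (-2, 2)
L6 recharge: idle → wire stays (-2, 2)
actuator = (-2, 2)
last writer: layer 4 = cruise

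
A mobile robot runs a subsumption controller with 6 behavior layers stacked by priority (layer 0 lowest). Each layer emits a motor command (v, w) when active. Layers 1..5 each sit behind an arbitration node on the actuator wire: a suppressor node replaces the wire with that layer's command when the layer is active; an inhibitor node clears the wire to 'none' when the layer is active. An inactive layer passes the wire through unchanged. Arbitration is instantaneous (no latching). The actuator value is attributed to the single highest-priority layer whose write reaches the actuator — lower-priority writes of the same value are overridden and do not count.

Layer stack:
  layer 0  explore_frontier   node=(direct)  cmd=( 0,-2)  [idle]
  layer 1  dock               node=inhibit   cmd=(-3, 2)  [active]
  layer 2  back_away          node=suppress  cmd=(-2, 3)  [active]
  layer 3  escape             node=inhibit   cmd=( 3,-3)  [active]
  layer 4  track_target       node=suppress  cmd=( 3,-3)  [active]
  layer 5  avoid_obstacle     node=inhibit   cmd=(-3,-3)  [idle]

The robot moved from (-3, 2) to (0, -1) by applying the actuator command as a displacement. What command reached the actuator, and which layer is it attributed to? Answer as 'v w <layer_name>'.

3 -3 track_target

displacement = (0, -1) − (-3, 2) = (3, -3)
[0] explore_frontier off; wire := none
[1] dock on (inhibit); wire := none
[2] back_away on (suppress); wire := (-2, 3)
[3] escape on (inhibit); wire := none
[4] track_target on (suppress); wire := (3, -3)
[5] avoid_obstacle off; pass (3, -3)
output (3, -3) — from layer 4 (track_target)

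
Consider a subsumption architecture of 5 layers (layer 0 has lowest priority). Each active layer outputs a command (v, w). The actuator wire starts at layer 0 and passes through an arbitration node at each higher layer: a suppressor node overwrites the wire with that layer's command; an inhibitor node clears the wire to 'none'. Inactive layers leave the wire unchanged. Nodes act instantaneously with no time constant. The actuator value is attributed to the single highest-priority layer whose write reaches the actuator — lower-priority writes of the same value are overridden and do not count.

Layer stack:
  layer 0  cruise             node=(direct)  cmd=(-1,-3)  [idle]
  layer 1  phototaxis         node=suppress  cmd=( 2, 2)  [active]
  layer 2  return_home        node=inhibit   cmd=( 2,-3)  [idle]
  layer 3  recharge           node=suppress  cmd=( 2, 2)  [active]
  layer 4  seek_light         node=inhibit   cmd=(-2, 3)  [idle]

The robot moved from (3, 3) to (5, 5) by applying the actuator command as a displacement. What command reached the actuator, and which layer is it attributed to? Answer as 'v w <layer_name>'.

2 2 recharge

displacement = (5, 5) − (3, 3) = (2, 2)
[0] cruise off; wire := none
[1] phototaxis on (suppress); wire := (2, 2)
[2] return_home off; pass (2, 2)
[3] recharge on (suppress); wire := (2, 2)
[4] seek_light off; pass (2, 2)
output (2, 2) — from layer 3 (recharge)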